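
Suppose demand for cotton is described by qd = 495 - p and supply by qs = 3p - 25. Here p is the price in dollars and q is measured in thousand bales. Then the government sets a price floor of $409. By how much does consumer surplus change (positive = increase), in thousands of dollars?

Setting quantity demanded equal to quantity supplied, 495 - p = 3p - 25, gives p* = 130 and q* = 365.
Because the floor (409) lies above the market-clearing price, it is binding.
At p = 409: qd = 495 - 409 = 86 and qs = 3·409 - 25 = 1202.
Consumer surplus without the control is ½ · (495 - 130) · 365 = 66612.5.
With the floor, consumers buy 86 units at 409, so CS = ½ · (495 - 409) · 86 = 3698.
Change in consumer surplus = 3698 - 66612.5 = -62914.5.

-62914.5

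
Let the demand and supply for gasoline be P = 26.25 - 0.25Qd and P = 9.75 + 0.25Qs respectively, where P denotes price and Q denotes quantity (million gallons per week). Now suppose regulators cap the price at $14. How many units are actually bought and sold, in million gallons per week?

17

Rearranging demand gives Qd = 105 - 4P; rearranging supply gives Qs = 4P - 39. Equilibrium: 105 - 4P = 4P - 39, so 144 = 8P and P* = 18, Q* = 33.
Since 14 < 18, the ceiling is binding.
At P = 14: Qd = 105 - 4·14 = 49 and Qs = 4·14 - 39 = 17.
The quantity actually transacted is the short side, supply: 17.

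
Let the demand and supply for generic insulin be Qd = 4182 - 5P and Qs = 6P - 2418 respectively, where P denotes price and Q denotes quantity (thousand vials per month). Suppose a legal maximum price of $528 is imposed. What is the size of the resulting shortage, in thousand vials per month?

792

In a free market, 4182 - 5P = 6P - 2418 gives the equilibrium P* = 600, Q* = 1182.
The ceiling of 528 is below the equilibrium price 600, so it binds.
At P = 528: Qd = 4182 - 5·528 = 1542 and Qs = 6·528 - 2418 = 750.
Shortage = Qd - Qs = 1542 - 750 = 792.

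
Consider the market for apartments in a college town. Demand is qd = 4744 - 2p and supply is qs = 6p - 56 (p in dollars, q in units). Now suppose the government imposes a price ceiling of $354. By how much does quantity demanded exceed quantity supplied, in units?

1968

Equilibrium: 4744 - 2p = 6p - 56, so 4800 = 8p and p* = 600, q* = 3544.
Since 354 < 600, the ceiling is binding.
At p = 354: qd = 4744 - 2·354 = 4036 and qs = 6·354 - 56 = 2068.
Shortage = qd - qs = 4036 - 2068 = 1968.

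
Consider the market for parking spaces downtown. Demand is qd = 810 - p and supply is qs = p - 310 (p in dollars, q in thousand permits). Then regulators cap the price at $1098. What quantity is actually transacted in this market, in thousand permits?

250

In a free market, 810 - p = p - 310 gives the equilibrium p* = 560, q* = 250.
Since 1098 is above p* = 560, the ceiling does not bind and the free-market outcome prevails.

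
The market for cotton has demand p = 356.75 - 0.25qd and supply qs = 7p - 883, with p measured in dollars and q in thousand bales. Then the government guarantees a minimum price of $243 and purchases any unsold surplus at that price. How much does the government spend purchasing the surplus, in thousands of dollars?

88209

Rearranging demand gives qd = 1427 - 4p. Equilibrium: 1427 - 4p = 7p - 883, so 2310 = 11p and p* = 210, q* = 587.
Because the floor (243) lies above the market-clearing price, it is binding.
At p = 243: qd = 1427 - 4·243 = 455 and qs = 7·243 - 883 = 818.
Surplus = qs - qd = 363.
Government expenditure = surplus × support price = 363 × 243 = 88209.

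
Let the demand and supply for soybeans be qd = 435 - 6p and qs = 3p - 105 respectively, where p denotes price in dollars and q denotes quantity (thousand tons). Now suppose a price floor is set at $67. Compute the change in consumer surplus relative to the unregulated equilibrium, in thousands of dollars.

Equilibrium: 435 - 6p = 3p - 105, so 540 = 9p and p* = 60, q* = 75.
Since 67 > 60, the floor is binding.
At p = 67: qd = 435 - 6·67 = 33 and qs = 3·67 - 105 = 96.
Consumer surplus without the control is ½ · (72.5 - 60) · 75 = 468.75.
With the floor, consumers buy 33 units at 67, so CS = ½ · (72.5 - 67) · 33 = 90.75.
Change in consumer surplus = 90.75 - 468.75 = -378.

-378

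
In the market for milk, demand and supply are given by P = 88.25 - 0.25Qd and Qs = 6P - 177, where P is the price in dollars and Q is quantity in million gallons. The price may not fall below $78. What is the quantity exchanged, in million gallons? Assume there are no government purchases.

41

Rearranging demand gives Qd = 353 - 4P. Equilibrium: 353 - 4P = 6P - 177, so 530 = 10P and P* = 53, Q* = 141.
The floor of 78 is above the equilibrium price 53, so it binds.
At P = 78: Qd = 353 - 4·78 = 41 and Qs = 6·78 - 177 = 291.
The quantity actually transacted is the short side, demand: 41.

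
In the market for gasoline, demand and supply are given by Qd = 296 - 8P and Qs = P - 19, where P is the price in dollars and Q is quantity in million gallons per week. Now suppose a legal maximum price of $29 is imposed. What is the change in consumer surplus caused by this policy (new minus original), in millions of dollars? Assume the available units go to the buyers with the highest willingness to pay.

57.75

Equilibrium: 296 - 8P = P - 19, so 315 = 9P and P* = 35, Q* = 16.
The ceiling of 29 is below the equilibrium price 35, so it binds.
At P = 29: Qd = 296 - 8·29 = 64 and Qs = 29 - 19 = 10.
Consumer surplus without the control is ½ · (37 - 35) · 16 = 16.
With the ceiling, 10 units are sold at 29 (assume they go to the highest-value buyers). The demand price at Q = 10 is 35.75, so CS = ½ · [(37 - 29) + (35.75 - 29)] · 10 = 73.75.
Change in consumer surplus = 73.75 - 16 = 57.75.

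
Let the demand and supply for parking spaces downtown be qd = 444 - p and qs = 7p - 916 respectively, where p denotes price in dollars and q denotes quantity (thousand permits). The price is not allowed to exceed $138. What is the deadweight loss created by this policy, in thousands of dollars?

28672

Equilibrium: 444 - p = 7p - 916, so 1360 = 8p and p* = 170, q* = 274.
Since 138 < 170, the ceiling is binding.
At p = 138: qd = 444 - 138 = 306 and qs = 7·138 - 916 = 50.
Quantity traded falls to 50. At q = 50 the demand price is 444 - 50 = 394 and the supply price is (916 + 50)/7 = 138.
Deadweight loss = ½ · (394 - 138) · (274 - 50) = ½ · 256 · 224 = 28672.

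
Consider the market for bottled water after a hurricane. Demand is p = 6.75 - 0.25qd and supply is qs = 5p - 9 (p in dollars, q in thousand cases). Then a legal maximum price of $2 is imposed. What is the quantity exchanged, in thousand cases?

1

Rearranging demand gives qd = 27 - 4p. Setting quantity demanded equal to quantity supplied, 27 - 4p = 5p - 9, gives p* = 4 and q* = 11.
Because the ceiling (2) lies below the market-clearing price, it is binding.
At p = 2: qd = 27 - 4·2 = 19 and qs = 5·2 - 9 = 1.
The quantity actually transacted is the short side, supply: 1.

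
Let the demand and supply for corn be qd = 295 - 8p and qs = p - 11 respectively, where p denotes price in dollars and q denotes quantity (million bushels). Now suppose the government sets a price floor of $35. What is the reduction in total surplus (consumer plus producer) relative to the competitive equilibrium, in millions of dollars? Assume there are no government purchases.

Equilibrium: 295 - 8p = p - 11, so 306 = 9p and p* = 34, q* = 23.
Because the floor (35) lies above the market-clearing price, it is binding.
At p = 35: qd = 295 - 8·35 = 15 and qs = 35 - 11 = 24.
Quantity traded falls to 15. At q = 15 the demand price is (295 - 15)/8 = 35 and the supply price is 11 + 15 = 26.
Deadweight loss = ½ · (35 - 26) · (23 - 15) = ½ · 9 · 8 = 36.

36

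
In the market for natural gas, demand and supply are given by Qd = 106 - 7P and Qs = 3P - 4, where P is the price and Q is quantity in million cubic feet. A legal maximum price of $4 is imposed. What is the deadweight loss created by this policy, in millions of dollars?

In a free market, 106 - 7P = 3P - 4 gives the equilibrium P* = 11, Q* = 29.
The ceiling of 4 is below the equilibrium price 11, so it binds.
At P = 4: Qd = 106 - 7·4 = 78 and Qs = 3·4 - 4 = 8.
Quantity traded falls to 8. At Q = 8 the demand price is (106 - 8)/7 = 14 and the supply price is (4 + 8)/3 = 4.
Deadweight loss = ½ · (14 - 4) · (29 - 8) = ½ · 10 · 21 = 105.

105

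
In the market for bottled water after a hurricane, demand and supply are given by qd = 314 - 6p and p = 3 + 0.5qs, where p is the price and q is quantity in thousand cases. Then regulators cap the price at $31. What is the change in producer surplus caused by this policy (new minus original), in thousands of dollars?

-585

Rearranging supply gives qs = 2p - 6. In a free market, 314 - 6p = 2p - 6 gives the equilibrium p* = 40, q* = 74.
Since 31 < 40, the ceiling is binding.
At p = 31: qd = 314 - 6·31 = 128 and qs = 2·31 - 6 = 56.
Producer surplus without the control is ½ · (40 - 3) · 74 = 1369.
With the ceiling, producers sell 56 units at 31, so PS = ½ · (31 - 3) · 56 = 784.
Change in producer surplus = 784 - 1369 = -585.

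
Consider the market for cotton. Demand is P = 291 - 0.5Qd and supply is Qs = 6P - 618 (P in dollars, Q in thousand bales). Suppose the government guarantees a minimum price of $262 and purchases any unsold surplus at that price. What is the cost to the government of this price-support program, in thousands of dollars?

Rearranging demand gives Qd = 582 - 2P. Without the control the market clears where 582 - 2P = 6P - 618, i.e. P* = 150 and Q* = 282.
Since 262 > 150, the floor is binding.
At P = 262: Qd = 582 - 2·262 = 58 and Qs = 6·262 - 618 = 954.
Surplus = Qs - Qd = 896.
Government expenditure = surplus × support price = 896 × 262 = 234752.

234752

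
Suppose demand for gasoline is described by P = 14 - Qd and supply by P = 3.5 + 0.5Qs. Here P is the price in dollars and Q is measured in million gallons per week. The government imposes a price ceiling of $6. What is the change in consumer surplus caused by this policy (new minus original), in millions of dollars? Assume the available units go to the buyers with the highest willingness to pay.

Rearranging demand gives Qd = 14 - P; rearranging supply gives Qs = 2P - 7. Equilibrium: 14 - P = 2P - 7, so 21 = 3P and P* = 7, Q* = 7.
Since 6 < 7, the ceiling is binding.
At P = 6: Qd = 14 - 6 = 8 and Qs = 2·6 - 7 = 5.
Consumer surplus without the control is ½ · (14 - 7) · 7 = 24.5.
With the ceiling, 5 units are sold at 6 (assume they go to the highest-value buyers). The demand price at Q = 5 is 9, so CS = ½ · [(14 - 6) + (9 - 6)] · 5 = 27.5.
Change in consumer surplus = 27.5 - 24.5 = 3.

3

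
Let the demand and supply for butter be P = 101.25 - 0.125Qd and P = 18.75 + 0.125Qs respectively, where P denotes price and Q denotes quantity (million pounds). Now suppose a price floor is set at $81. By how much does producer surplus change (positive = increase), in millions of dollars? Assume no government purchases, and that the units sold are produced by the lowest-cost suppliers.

Rearranging demand gives Qd = 810 - 8P; rearranging supply gives Qs = 8P - 150. In a free market, 810 - 8P = 8P - 150 gives the equilibrium P* = 60, Q* = 330.
Since 81 > 60, the floor is binding.
At P = 81: Qd = 810 - 8·81 = 162 and Qs = 8·81 - 150 = 498.
Producer surplus without the control is ½ · (60 - 18.75) · 330 = 6806.25.
With the floor, 162 units are sold at 81. The supply price at Q = 162 is 39, so PS = ½ · [(81 - 18.75) + (81 - 39)] · 162 = 8444.25.
Change in producer surplus = 8444.25 - 6806.25 = 1638.

1638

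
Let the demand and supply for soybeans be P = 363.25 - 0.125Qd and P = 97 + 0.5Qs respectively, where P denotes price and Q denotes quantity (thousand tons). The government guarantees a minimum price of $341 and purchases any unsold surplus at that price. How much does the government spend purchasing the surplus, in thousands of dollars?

105710

Rearranging demand gives Qd = 2906 - 8P; rearranging supply gives Qs = 2P - 194. Equilibrium: 2906 - 8P = 2P - 194, so 3100 = 10P and P* = 310, Q* = 426.
Since 341 > 310, the floor is binding.
At P = 341: Qd = 2906 - 8·341 = 178 and Qs = 2·341 - 194 = 488.
Surplus = Qs - Qd = 310.
Government expenditure = surplus × support price = 310 × 341 = 105710.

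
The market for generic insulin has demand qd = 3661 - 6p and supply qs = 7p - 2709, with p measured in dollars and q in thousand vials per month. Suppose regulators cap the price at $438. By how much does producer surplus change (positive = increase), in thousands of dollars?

-28028

Without the control the market clears where 3661 - 6p = 7p - 2709, i.e. p* = 490 and q* = 721.
Because the ceiling (438) lies below the market-clearing price, it is binding.
At p = 438: qd = 3661 - 6·438 = 1033 and qs = 7·438 - 2709 = 357.
Producer surplus without the control is ½ · (490 - 387) · 721 = 37131.5.
With the ceiling, producers sell 357 units at 438, so PS = ½ · (438 - 387) · 357 = 9103.5.
Change in producer surplus = 9103.5 - 37131.5 = -28028.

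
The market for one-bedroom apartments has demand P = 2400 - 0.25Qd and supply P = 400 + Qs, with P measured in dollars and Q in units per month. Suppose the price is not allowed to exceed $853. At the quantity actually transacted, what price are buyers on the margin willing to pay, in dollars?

2286.75

Rearranging demand gives Qd = 9600 - 4P; rearranging supply gives Qs = P - 400. Setting quantity demanded equal to quantity supplied, 9600 - 4P = P - 400, gives P* = 2000 and Q* = 1600.
Since 853 < 2000, the ceiling is binding.
At P = 853: Qd = 9600 - 4·853 = 6188 and Qs = 853 - 400 = 453.
Only 453 units reach the market. On the demand curve, the marginal buyer's willingness to pay at Q = 453 is (9600 - 453)/4 = 2286.75.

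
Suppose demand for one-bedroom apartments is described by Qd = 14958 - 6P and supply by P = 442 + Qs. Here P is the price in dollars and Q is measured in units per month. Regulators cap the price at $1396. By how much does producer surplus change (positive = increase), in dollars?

-1090224

Rearranging supply gives Qs = P - 442. Setting quantity demanded equal to quantity supplied, 14958 - 6P = P - 442, gives P* = 2200 and Q* = 1758.
Since 1396 < 2200, the ceiling is binding.
At P = 1396: Qd = 14958 - 6·1396 = 6582 and Qs = 1396 - 442 = 954.
Producer surplus without the control is ½ · (2200 - 442) · 1758 = 1545282.
With the ceiling, producers sell 954 units at 1396, so PS = ½ · (1396 - 442) · 954 = 455058.
Change in producer surplus = 455058 - 1545282 = -1090224.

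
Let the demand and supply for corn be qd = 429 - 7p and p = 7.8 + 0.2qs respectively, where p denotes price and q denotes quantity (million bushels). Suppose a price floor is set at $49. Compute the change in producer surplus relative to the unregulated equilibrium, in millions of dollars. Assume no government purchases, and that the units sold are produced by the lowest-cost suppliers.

370

Rearranging supply gives qs = 5p - 39. Setting quantity demanded equal to quantity supplied, 429 - 7p = 5p - 39, gives p* = 39 and q* = 156.
Because the floor (49) lies above the market-clearing price, it is binding.
At p = 49: qd = 429 - 7·49 = 86 and qs = 5·49 - 39 = 206.
Producer surplus without the control is ½ · (39 - 7.8) · 156 = 2433.6.
With the floor, 86 units are sold at 49. The supply price at q = 86 is 25, so PS = ½ · [(49 - 7.8) + (49 - 25)] · 86 = 2803.6.
Change in producer surplus = 2803.6 - 2433.6 = 370.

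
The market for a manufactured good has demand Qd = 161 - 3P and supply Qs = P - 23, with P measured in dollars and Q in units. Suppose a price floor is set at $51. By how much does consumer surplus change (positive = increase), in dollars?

-77.5

In a free market, 161 - 3P = P - 23 gives the equilibrium P* = 46, Q* = 23.
Because the floor (51) lies above the market-clearing price, it is binding.
At P = 51: Qd = 161 - 3·51 = 8 and Qs = 51 - 23 = 28.
Consumer surplus without the control is ½ · (161/3 - 46) · 23 = 529/6.
With the floor, consumers buy 8 units at 51, so CS = ½ · (161/3 - 51) · 8 = 32/3.
Change in consumer surplus = 32/3 - 529/6 = -77.5.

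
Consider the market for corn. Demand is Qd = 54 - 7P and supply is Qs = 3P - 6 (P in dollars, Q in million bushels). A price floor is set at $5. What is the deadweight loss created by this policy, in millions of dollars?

0

In a free market, 54 - 7P = 3P - 6 gives the equilibrium P* = 6, Q* = 12.
The floor of 5 is below the equilibrium price 6, so it is not binding; the market clears at P* = 6, Q* = 12.
Since the control does not bind, no trades are prevented and deadweight loss is zero.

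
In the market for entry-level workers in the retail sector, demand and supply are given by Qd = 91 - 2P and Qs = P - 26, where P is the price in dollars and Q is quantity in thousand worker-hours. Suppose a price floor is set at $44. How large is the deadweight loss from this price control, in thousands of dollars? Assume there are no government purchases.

75

Without the control the market clears where 91 - 2P = P - 26, i.e. P* = 39 and Q* = 13.
Since 44 > 39, the floor is binding.
At P = 44: Qd = 91 - 2·44 = 3 and Qs = 44 - 26 = 18.
Quantity traded falls to 3. At Q = 3 the demand price is (91 - 3)/2 = 44 and the supply price is 26 + 3 = 29.
Deadweight loss = ½ · (44 - 29) · (13 - 3) = ½ · 15 · 10 = 75.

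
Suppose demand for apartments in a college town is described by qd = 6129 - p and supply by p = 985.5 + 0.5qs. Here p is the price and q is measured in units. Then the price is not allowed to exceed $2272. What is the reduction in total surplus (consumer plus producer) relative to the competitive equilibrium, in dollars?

Rearranging supply gives qs = 2p - 1971. In a free market, 6129 - p = 2p - 1971 gives the equilibrium p* = 2700, q* = 3429.
The ceiling of 2272 is below the equilibrium price 2700, so it binds.
At p = 2272: qd = 6129 - 2272 = 3857 and qs = 2·2272 - 1971 = 2573.
Quantity traded falls to 2573. At q = 2573 the demand price is 6129 - 2573 = 3556 and the supply price is (1971 + 2573)/2 = 2272.
Deadweight loss = ½ · (3556 - 2272) · (3429 - 2573) = ½ · 1284 · 856 = 549552.

549552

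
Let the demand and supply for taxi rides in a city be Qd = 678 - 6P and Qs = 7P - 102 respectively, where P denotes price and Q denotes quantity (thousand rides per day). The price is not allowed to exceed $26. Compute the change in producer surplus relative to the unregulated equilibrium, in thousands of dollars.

Setting quantity demanded equal to quantity supplied, 678 - 6P = 7P - 102, gives P* = 60 and Q* = 318.
The ceiling of 26 is below the equilibrium price 60, so it binds.
At P = 26: Qd = 678 - 6·26 = 522 and Qs = 7·26 - 102 = 80.
Producer surplus without the control is ½ · (60 - 102/7) · 318 = 50562/7.
With the ceiling, producers sell 80 units at 26, so PS = ½ · (26 - 102/7) · 80 = 3200/7.
Change in producer surplus = 3200/7 - 50562/7 = -6766.

-6766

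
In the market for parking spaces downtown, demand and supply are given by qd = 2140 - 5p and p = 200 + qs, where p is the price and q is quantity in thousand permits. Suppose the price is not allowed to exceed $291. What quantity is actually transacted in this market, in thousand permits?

Rearranging supply gives qs = p - 200. Setting quantity demanded equal to quantity supplied, 2140 - 5p = p - 200, gives p* = 390 and q* = 190.
Because the ceiling (291) lies below the market-clearing price, it is binding.
At p = 291: qd = 2140 - 5·291 = 685 and qs = 291 - 200 = 91.
The quantity actually transacted is the short side, supply: 91.

91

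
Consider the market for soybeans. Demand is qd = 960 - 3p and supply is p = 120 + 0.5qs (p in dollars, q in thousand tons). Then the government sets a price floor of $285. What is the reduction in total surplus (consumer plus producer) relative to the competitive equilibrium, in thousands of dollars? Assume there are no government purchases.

Rearranging supply gives qs = 2p - 240. Setting quantity demanded equal to quantity supplied, 960 - 3p = 2p - 240, gives p* = 240 and q* = 240.
The floor of 285 is above the equilibrium price 240, so it binds.
At p = 285: qd = 960 - 3·285 = 105 and qs = 2·285 - 240 = 330.
Quantity traded falls to 105. At q = 105 the demand price is (960 - 105)/3 = 285 and the supply price is (240 + 105)/2 = 172.5.
Deadweight loss = ½ · (285 - 172.5) · (240 - 105) = ½ · 112.5 · 135 = 7593.75.

7593.75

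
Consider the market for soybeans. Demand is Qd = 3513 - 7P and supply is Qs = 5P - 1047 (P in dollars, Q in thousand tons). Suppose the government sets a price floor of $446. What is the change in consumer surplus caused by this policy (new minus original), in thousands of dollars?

-41052

Equilibrium: 3513 - 7P = 5P - 1047, so 4560 = 12P and P* = 380, Q* = 853.
Since 446 > 380, the floor is binding.
At P = 446: Qd = 3513 - 7·446 = 391 and Qs = 5·446 - 1047 = 1183.
Consumer surplus without the control is ½ · (3513/7 - 380) · 853 = 727609/14.
With the floor, consumers buy 391 units at 446, so CS = ½ · (3513/7 - 446) · 391 = 152881/14.
Change in consumer surplus = 152881/14 - 727609/14 = -41052.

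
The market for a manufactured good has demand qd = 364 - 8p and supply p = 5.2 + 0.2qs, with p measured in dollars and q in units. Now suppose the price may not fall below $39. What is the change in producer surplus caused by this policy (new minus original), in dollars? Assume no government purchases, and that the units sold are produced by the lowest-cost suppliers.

Rearranging supply gives qs = 5p - 26. Without the control the market clears where 364 - 8p = 5p - 26, i.e. p* = 30 and q* = 124.
The floor of 39 is above the equilibrium price 30, so it binds.
At p = 39: qd = 364 - 8·39 = 52 and qs = 5·39 - 26 = 169.
Producer surplus without the control is ½ · (30 - 5.2) · 124 = 1537.6.
With the floor, 52 units are sold at 39. The supply price at q = 52 is 15.6, so PS = ½ · [(39 - 5.2) + (39 - 15.6)] · 52 = 1487.2.
Change in producer surplus = 1487.2 - 1537.6 = -50.4.

-50.4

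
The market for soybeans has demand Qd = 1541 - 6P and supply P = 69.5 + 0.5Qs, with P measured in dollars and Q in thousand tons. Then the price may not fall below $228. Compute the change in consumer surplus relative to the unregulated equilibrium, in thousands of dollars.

Rearranging supply gives Qs = 2P - 139. In a free market, 1541 - 6P = 2P - 139 gives the equilibrium P* = 210, Q* = 281.
The floor of 228 is above the equilibrium price 210, so it binds.
At P = 228: Qd = 1541 - 6·228 = 173 and Qs = 2·228 - 139 = 317.
Consumer surplus without the control is ½ · (1541/6 - 210) · 281 = 78961/12.
With the floor, consumers buy 173 units at 228, so CS = ½ · (1541/6 - 228) · 173 = 29929/12.
Change in consumer surplus = 29929/12 - 78961/12 = -4086.

-4086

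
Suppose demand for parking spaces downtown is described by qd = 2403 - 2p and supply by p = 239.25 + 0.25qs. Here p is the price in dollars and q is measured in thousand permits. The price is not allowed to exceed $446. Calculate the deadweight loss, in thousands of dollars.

Rearranging supply gives qs = 4p - 957. Without the control the market clears where 2403 - 2p = 4p - 957, i.e. p* = 560 and q* = 1283.
The ceiling of 446 is below the equilibrium price 560, so it binds.
At p = 446: qd = 2403 - 2·446 = 1511 and qs = 4·446 - 957 = 827.
Quantity traded falls to 827. At q = 827 the demand price is (2403 - 827)/2 = 788 and the supply price is (957 + 827)/4 = 446.
Deadweight loss = ½ · (788 - 446) · (1283 - 827) = ½ · 342 · 456 = 77976.

77976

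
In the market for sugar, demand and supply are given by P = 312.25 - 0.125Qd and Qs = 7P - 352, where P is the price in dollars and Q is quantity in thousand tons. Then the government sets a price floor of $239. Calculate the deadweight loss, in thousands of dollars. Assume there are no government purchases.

Rearranging demand gives Qd = 2498 - 8P. In a free market, 2498 - 8P = 7P - 352 gives the equilibrium P* = 190, Q* = 978.
Because the floor (239) lies above the market-clearing price, it is binding.
At P = 239: Qd = 2498 - 8·239 = 586 and Qs = 7·239 - 352 = 1321.
Quantity traded falls to 586. At Q = 586 the demand price is (2498 - 586)/8 = 239 and the supply price is (352 + 586)/7 = 134.
Deadweight loss = ½ · (239 - 134) · (978 - 586) = ½ · 105 · 392 = 20580.

20580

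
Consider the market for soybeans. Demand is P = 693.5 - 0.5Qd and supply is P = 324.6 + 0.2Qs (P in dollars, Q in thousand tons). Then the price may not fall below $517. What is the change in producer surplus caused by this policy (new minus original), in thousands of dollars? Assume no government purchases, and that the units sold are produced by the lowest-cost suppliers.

27683.4

Rearranging demand gives Qd = 1387 - 2P; rearranging supply gives Qs = 5P - 1623. In a free market, 1387 - 2P = 5P - 1623 gives the equilibrium P* = 430, Q* = 527.
Because the floor (517) lies above the market-clearing price, it is binding.
At P = 517: Qd = 1387 - 2·517 = 353 and Qs = 5·517 - 1623 = 962.
Producer surplus without the control is ½ · (430 - 324.6) · 527 = 27772.9.
With the floor, 353 units are sold at 517. The supply price at Q = 353 is 395.2, so PS = ½ · [(517 - 324.6) + (517 - 395.2)] · 353 = 55456.3.
Change in producer surplus = 55456.3 - 27772.9 = 27683.4.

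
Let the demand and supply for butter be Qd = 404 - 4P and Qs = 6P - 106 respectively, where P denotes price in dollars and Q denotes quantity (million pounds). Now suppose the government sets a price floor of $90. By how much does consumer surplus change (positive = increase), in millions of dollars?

Without the control the market clears where 404 - 4P = 6P - 106, i.e. P* = 51 and Q* = 200.
The floor of 90 is above the equilibrium price 51, so it binds.
At P = 90: Qd = 404 - 4·90 = 44 and Qs = 6·90 - 106 = 434.
Consumer surplus without the control is ½ · (101 - 51) · 200 = 5000.
With the floor, consumers buy 44 units at 90, so CS = ½ · (101 - 90) · 44 = 242.
Change in consumer surplus = 242 - 5000 = -4758.

-4758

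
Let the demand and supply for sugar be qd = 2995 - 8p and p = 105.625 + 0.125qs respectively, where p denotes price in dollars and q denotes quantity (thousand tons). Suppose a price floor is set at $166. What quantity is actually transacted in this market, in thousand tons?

1075

Rearranging supply gives qs = 8p - 845. Without the control the market clears where 2995 - 8p = 8p - 845, i.e. p* = 240 and q* = 1075.
Since 166 is below p* = 240, the floor does not bind and the free-market outcome prevails.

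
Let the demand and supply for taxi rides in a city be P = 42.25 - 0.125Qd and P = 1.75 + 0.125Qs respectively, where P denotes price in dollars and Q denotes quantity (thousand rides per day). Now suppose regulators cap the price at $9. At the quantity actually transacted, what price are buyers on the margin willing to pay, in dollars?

Rearranging demand gives Qd = 338 - 8P; rearranging supply gives Qs = 8P - 14. Equilibrium: 338 - 8P = 8P - 14, so 352 = 16P and P* = 22, Q* = 162.
Since 9 < 22, the ceiling is binding.
At P = 9: Qd = 338 - 8·9 = 266 and Qs = 8·9 - 14 = 58.
Only 58 units reach the market. On the demand curve, the marginal buyer's willingness to pay at Q = 58 is (338 - 58)/8 = 35.

35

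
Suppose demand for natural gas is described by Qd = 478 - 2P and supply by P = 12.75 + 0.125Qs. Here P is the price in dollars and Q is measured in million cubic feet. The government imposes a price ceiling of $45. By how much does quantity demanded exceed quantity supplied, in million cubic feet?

130

Rearranging supply gives Qs = 8P - 102. Setting quantity demanded equal to quantity supplied, 478 - 2P = 8P - 102, gives P* = 58 and Q* = 362.
Since 45 < 58, the ceiling is binding.
At P = 45: Qd = 478 - 2·45 = 388 and Qs = 8·45 - 102 = 258.
Shortage = Qd - Qs = 388 - 258 = 130.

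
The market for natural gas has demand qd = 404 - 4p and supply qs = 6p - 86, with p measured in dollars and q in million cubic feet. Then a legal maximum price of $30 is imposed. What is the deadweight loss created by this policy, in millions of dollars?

Equilibrium: 404 - 4p = 6p - 86, so 490 = 10p and p* = 49, q* = 208.
Because the ceiling (30) lies below the market-clearing price, it is binding.
At p = 30: qd = 404 - 4·30 = 284 and qs = 6·30 - 86 = 94.
Quantity traded falls to 94. At q = 94 the demand price is (404 - 94)/4 = 77.5 and the supply price is (86 + 94)/6 = 30.
Deadweight loss = ½ · (77.5 - 30) · (208 - 94) = ½ · 47.5 · 114 = 2707.5.

2707.5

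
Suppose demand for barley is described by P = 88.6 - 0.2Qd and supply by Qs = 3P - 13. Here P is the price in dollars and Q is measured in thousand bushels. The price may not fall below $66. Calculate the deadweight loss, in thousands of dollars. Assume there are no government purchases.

Rearranging demand gives Qd = 443 - 5P. In a free market, 443 - 5P = 3P - 13 gives the equilibrium P* = 57, Q* = 158.
Since 66 > 57, the floor is binding.
At P = 66: Qd = 443 - 5·66 = 113 and Qs = 3·66 - 13 = 185.
Quantity traded falls to 113. At Q = 113 the demand price is (443 - 113)/5 = 66 and the supply price is (13 + 113)/3 = 42.
Deadweight loss = ½ · (66 - 42) · (158 - 113) = ½ · 24 · 45 = 540.

540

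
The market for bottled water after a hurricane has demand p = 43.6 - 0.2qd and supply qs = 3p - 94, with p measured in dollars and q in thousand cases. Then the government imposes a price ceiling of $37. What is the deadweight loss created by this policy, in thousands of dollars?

Rearranging demand gives qd = 218 - 5p. In a free market, 218 - 5p = 3p - 94 gives the equilibrium p* = 39, q* = 23.
Since 37 < 39, the ceiling is binding.
At p = 37: qd = 218 - 5·37 = 33 and qs = 3·37 - 94 = 17.
Quantity traded falls to 17. At q = 17 the demand price is (218 - 17)/5 = 40.2 and the supply price is (94 + 17)/3 = 37.
Deadweight loss = ½ · (40.2 - 37) · (23 - 17) = ½ · 3.2 · 6 = 9.6.

9.6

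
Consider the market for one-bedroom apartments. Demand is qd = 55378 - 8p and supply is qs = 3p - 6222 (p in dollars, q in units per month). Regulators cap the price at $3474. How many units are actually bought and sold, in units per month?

4200

In a free market, 55378 - 8p = 3p - 6222 gives the equilibrium p* = 5600, q* = 10578.
Because the ceiling (3474) lies below the market-clearing price, it is binding.
At p = 3474: qd = 55378 - 8·3474 = 27586 and qs = 3·3474 - 6222 = 4200.
The quantity actually transacted is the short side, supply: 4200.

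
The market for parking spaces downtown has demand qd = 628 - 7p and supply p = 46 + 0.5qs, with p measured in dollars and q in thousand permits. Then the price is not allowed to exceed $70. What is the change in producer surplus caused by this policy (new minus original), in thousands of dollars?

Rearranging supply gives qs = 2p - 92. Setting quantity demanded equal to quantity supplied, 628 - 7p = 2p - 92, gives p* = 80 and q* = 68.
Since 70 < 80, the ceiling is binding.
At p = 70: qd = 628 - 7·70 = 138 and qs = 2·70 - 92 = 48.
Producer surplus without the control is ½ · (80 - 46) · 68 = 1156.
With the ceiling, producers sell 48 units at 70, so PS = ½ · (70 - 46) · 48 = 576.
Change in producer surplus = 576 - 1156 = -580.

-580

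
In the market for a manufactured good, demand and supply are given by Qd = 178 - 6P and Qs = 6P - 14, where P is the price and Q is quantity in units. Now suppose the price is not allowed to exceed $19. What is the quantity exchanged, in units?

In a free market, 178 - 6P = 6P - 14 gives the equilibrium P* = 16, Q* = 82.
The ceiling of 19 is above the equilibrium price 16, so it is not binding; the market clears at P* = 16, Q* = 82.

82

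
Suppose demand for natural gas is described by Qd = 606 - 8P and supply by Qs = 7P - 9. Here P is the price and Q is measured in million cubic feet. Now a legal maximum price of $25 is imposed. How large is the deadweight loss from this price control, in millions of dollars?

Equilibrium: 606 - 8P = 7P - 9, so 615 = 15P and P* = 41, Q* = 278.
Since 25 < 41, the ceiling is binding.
At P = 25: Qd = 606 - 8·25 = 406 and Qs = 7·25 - 9 = 166.
Quantity traded falls to 166. At Q = 166 the demand price is (606 - 166)/8 = 55 and the supply price is (9 + 166)/7 = 25.
Deadweight loss = ½ · (55 - 25) · (278 - 166) = ½ · 30 · 112 = 1680.

1680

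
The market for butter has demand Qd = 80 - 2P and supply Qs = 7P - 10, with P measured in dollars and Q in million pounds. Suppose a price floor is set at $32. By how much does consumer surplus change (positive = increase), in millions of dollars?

-836

Setting quantity demanded equal to quantity supplied, 80 - 2P = 7P - 10, gives P* = 10 and Q* = 60.
Because the floor (32) lies above the market-clearing price, it is binding.
At P = 32: Qd = 80 - 2·32 = 16 and Qs = 7·32 - 10 = 214.
Consumer surplus without the control is ½ · (40 - 10) · 60 = 900.
With the floor, consumers buy 16 units at 32, so CS = ½ · (40 - 32) · 16 = 64.
Change in consumer surplus = 64 - 900 = -836.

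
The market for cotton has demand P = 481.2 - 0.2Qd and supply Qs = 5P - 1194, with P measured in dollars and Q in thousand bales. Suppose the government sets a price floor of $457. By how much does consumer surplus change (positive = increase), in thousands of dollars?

Rearranging demand gives Qd = 2406 - 5P. Setting quantity demanded equal to quantity supplied, 2406 - 5P = 5P - 1194, gives P* = 360 and Q* = 606.
Since 457 > 360, the floor is binding.
At P = 457: Qd = 2406 - 5·457 = 121 and Qs = 5·457 - 1194 = 1091.
Consumer surplus without the control is ½ · (481.2 - 360) · 606 = 36723.6.
With the floor, consumers buy 121 units at 457, so CS = ½ · (481.2 - 457) · 121 = 1464.1.
Change in consumer surplus = 1464.1 - 36723.6 = -35259.5.

-35259.5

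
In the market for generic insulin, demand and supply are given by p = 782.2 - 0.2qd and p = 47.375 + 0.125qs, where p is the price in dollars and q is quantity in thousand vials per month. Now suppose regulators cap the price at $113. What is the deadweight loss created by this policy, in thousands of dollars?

Rearranging demand gives qd = 3911 - 5p; rearranging supply gives qs = 8p - 379. Without the control the market clears where 3911 - 5p = 8p - 379, i.e. p* = 330 and q* = 2261.
Since 113 < 330, the ceiling is binding.
At p = 113: qd = 3911 - 5·113 = 3346 and qs = 8·113 - 379 = 525.
Quantity traded falls to 525. At q = 525 the demand price is (3911 - 525)/5 = 677.2 and the supply price is (379 + 525)/8 = 113.
Deadweight loss = ½ · (677.2 - 113) · (2261 - 525) = ½ · 564.2 · 1736 = 489725.6.

489725.6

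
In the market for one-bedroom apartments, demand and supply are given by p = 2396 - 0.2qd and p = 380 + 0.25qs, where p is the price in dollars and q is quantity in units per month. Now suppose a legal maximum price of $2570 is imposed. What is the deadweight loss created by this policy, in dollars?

Rearranging demand gives qd = 11980 - 5p; rearranging supply gives qs = 4p - 1520. Without the control the market clears where 11980 - 5p = 4p - 1520, i.e. p* = 1500 and q* = 4480.
Since 2570 is above p* = 1500, the ceiling does not bind and the free-market outcome prevails.
Since the control does not bind, no trades are prevented and deadweight loss is zero.

0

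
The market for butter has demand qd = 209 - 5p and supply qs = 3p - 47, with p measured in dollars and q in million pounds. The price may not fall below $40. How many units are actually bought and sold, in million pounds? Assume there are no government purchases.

Equilibrium: 209 - 5p = 3p - 47, so 256 = 8p and p* = 32, q* = 49.
Since 40 > 32, the floor is binding.
At p = 40: qd = 209 - 5·40 = 9 and qs = 3·40 - 47 = 73.
The quantity actually transacted is the short side, demand: 9.

9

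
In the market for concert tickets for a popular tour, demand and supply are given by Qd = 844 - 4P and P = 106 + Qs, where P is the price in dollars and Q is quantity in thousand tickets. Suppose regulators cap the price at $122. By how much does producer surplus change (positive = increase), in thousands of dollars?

-3400

Rearranging supply gives Qs = P - 106. Setting quantity demanded equal to quantity supplied, 844 - 4P = P - 106, gives P* = 190 and Q* = 84.
The ceiling of 122 is below the equilibrium price 190, so it binds.
At P = 122: Qd = 844 - 4·122 = 356 and Qs = 122 - 106 = 16.
Producer surplus without the control is ½ · (190 - 106) · 84 = 3528.
With the ceiling, producers sell 16 units at 122, so PS = ½ · (122 - 106) · 16 = 128.
Change in producer surplus = 128 - 3528 = -3400.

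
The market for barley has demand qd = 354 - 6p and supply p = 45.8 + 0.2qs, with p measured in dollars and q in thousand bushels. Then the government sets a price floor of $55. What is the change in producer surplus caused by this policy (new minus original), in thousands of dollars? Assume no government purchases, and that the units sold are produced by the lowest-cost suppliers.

33.6

Rearranging supply gives qs = 5p - 229. Equilibrium: 354 - 6p = 5p - 229, so 583 = 11p and p* = 53, q* = 36.
The floor of 55 is above the equilibrium price 53, so it binds.
At p = 55: qd = 354 - 6·55 = 24 and qs = 5·55 - 229 = 46.
Producer surplus without the control is ½ · (53 - 45.8) · 36 = 129.6.
With the floor, 24 units are sold at 55. The supply price at q = 24 is 50.6, so PS = ½ · [(55 - 45.8) + (55 - 50.6)] · 24 = 163.2.
Change in producer surplus = 163.2 - 129.6 = 33.6.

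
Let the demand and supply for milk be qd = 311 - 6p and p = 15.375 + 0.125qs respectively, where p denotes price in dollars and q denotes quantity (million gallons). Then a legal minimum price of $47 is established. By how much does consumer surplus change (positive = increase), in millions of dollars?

Rearranging supply gives qs = 8p - 123. Without the control the market clears where 311 - 6p = 8p - 123, i.e. p* = 31 and q* = 125.
The floor of 47 is above the equilibrium price 31, so it binds.
At p = 47: qd = 311 - 6·47 = 29 and qs = 8·47 - 123 = 253.
Consumer surplus without the control is ½ · (311/6 - 31) · 125 = 15625/12.
With the floor, consumers buy 29 units at 47, so CS = ½ · (311/6 - 47) · 29 = 841/12.
Change in consumer surplus = 841/12 - 15625/12 = -1232.

-1232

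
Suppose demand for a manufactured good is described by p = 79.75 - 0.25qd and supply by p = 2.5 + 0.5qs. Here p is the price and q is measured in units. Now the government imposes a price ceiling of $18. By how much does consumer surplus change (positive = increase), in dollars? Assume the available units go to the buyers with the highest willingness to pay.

468

Rearranging demand gives qd = 319 - 4p; rearranging supply gives qs = 2p - 5. Without the control the market clears where 319 - 4p = 2p - 5, i.e. p* = 54 and q* = 103.
Because the ceiling (18) lies below the market-clearing price, it is binding.
At p = 18: qd = 319 - 4·18 = 247 and qs = 2·18 - 5 = 31.
Consumer surplus without the control is ½ · (79.75 - 54) · 103 = 1326.125.
With the ceiling, 31 units are sold at 18 (assume they go to the highest-value buyers). The demand price at q = 31 is 72, so CS = ½ · [(79.75 - 18) + (72 - 18)] · 31 = 1794.125.
Change in consumer surplus = 1794.125 - 1326.125 = 468.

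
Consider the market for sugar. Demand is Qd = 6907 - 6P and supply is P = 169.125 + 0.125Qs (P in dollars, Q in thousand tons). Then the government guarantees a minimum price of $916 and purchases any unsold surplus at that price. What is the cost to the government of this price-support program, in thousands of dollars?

4180624

Rearranging supply gives Qs = 8P - 1353. In a free market, 6907 - 6P = 8P - 1353 gives the equilibrium P* = 590, Q* = 3367.
Because the floor (916) lies above the market-clearing price, it is binding.
At P = 916: Qd = 6907 - 6·916 = 1411 and Qs = 8·916 - 1353 = 5975.
Surplus = Qs - Qd = 4564.
Government expenditure = surplus × support price = 4564 × 916 = 4180624.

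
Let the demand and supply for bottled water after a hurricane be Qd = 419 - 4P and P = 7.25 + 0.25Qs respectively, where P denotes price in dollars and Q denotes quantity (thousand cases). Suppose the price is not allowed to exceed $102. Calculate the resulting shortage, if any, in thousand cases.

Rearranging supply gives Qs = 4P - 29. Without the control the market clears where 419 - 4P = 4P - 29, i.e. P* = 56 and Q* = 195.
Since 102 is above P* = 56, the ceiling does not bind and the free-market outcome prevails.
Since the control does not bind, there is no shortage.

0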